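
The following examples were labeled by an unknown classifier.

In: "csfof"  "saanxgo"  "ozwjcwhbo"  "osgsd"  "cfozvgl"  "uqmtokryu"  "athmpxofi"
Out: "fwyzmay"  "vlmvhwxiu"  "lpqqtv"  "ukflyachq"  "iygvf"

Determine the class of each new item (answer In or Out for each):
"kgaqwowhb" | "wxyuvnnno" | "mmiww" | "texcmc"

The classifier is using: contains 'o'.
"kgaqwowhb" — has 'o', hence In.
"wxyuvnnno" — has 'o', hence In.
"mmiww" — no 'o', hence Out.
"texcmc" — no 'o', hence Out.

In, In, Out, Out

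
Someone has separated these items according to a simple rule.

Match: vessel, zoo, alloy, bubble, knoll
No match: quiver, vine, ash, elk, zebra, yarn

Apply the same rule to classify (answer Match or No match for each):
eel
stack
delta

The pattern is that an item is 'Match' exactly when: has a double letter.
eel: 'ee' doubled — satisfies this, so Match.
stack: no doubled letter — lacks this property, so No match.
delta: no doubled letter — lacks this property, so No match.

Match, No match, No match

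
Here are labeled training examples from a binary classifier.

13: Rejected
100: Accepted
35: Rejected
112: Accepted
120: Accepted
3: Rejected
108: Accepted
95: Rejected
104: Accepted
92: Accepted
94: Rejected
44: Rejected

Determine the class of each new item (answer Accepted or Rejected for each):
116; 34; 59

A rule that fits every label: multiple of 4 AND at least 92 — true of each 'Accepted' example, false of each 'Rejected' one.
116: 116 = 4·29, 116 ≥ 92, qualifies → Accepted.
34: 34 = 4·8 + 2, 34 < 92, fails this test → Rejected.
59: 59 = 4·14 + 3, 59 < 92, fails this test → Rejected.

Accepted, Rejected, Rejected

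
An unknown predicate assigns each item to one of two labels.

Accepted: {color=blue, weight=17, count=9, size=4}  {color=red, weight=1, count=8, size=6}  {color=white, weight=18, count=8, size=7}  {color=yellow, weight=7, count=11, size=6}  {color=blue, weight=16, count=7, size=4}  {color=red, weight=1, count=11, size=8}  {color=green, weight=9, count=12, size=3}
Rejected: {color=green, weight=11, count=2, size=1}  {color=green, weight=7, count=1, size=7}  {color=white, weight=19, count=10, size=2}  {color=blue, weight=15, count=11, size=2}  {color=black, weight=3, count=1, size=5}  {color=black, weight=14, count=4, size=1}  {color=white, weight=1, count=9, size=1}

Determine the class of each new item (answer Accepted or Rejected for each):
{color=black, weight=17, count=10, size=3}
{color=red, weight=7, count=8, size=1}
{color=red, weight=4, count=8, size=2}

The rule appears to be: size ≥ 3 AND count ≥ 2.
{color=black, weight=17, count=10, size=3}: size = 3, count = 10 — qualifies, so Accepted. {color=red, weight=7, count=8, size=1}: size = 1, count = 8 — fails this test, so Rejected. {color=red, weight=4, count=8, size=2}: size = 2, count = 8 — fails this test, so Rejected.

Accepted, Rejected, Rejected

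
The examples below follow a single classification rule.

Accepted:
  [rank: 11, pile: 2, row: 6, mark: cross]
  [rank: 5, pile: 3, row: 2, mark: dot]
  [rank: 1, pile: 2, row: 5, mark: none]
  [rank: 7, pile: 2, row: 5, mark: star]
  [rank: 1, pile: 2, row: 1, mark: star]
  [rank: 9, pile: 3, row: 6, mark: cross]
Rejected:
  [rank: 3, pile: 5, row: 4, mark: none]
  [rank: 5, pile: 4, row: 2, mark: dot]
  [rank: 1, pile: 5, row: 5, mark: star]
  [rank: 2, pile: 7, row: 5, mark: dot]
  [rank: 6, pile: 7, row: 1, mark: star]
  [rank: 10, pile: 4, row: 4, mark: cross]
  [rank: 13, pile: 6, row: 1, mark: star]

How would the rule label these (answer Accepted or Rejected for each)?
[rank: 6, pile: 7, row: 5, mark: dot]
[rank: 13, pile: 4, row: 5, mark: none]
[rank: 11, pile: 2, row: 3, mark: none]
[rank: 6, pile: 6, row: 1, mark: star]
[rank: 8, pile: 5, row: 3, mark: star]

The simplest hypothesis consistent with all the labels is: pile ≤ 3.

Rejected, Rejected, Accepted, Rejected, Rejected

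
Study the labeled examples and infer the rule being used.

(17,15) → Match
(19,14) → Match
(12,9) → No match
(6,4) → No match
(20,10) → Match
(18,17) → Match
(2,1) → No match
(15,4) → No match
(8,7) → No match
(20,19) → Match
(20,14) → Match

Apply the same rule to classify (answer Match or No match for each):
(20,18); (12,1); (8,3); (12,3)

A rule that fits every label: sum ≥ 30 — true of each 'Match' example, false of each 'No match' one.

Match, No match, No match, No match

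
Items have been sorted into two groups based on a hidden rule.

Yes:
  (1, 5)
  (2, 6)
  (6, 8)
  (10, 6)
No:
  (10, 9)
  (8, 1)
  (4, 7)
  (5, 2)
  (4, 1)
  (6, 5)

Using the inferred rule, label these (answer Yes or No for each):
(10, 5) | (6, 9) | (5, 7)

The distinguishing property — sum is even — holds for all the 'Yes' cases and none of the 'No' cases.
(10, 5): 10+5 = 15 — does not pass, so No.
(6, 9): 6+9 = 15 — does not pass, so No.
(5, 7): 5+7 = 12 — satisfies this, so Yes.

No, No, Yes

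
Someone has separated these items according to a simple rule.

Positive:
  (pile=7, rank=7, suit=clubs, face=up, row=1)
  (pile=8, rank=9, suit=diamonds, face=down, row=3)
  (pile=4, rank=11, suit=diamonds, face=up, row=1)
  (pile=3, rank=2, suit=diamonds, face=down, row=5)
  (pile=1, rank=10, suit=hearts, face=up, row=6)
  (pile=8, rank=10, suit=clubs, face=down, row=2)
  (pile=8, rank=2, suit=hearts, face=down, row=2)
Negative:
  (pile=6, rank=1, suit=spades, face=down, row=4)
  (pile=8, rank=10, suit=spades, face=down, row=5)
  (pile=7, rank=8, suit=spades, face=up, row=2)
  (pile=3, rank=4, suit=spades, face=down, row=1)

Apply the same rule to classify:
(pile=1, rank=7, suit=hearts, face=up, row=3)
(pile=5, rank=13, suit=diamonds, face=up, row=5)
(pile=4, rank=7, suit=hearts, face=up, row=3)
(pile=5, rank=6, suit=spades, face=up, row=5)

Positive, Positive, Positive, Negative

Comparing the two groups points to one rule — suit is not spades.
(pile=1, rank=7, suit=hearts, face=up, row=3) — suit is hearts, hence Positive.
(pile=5, rank=13, suit=diamonds, face=up, row=5) — suit is diamonds, hence Positive.
(pile=4, rank=7, suit=hearts, face=up, row=3) — suit is hearts, hence Positive.
(pile=5, rank=6, suit=spades, face=up, row=5) — suit is spades, hence Negative.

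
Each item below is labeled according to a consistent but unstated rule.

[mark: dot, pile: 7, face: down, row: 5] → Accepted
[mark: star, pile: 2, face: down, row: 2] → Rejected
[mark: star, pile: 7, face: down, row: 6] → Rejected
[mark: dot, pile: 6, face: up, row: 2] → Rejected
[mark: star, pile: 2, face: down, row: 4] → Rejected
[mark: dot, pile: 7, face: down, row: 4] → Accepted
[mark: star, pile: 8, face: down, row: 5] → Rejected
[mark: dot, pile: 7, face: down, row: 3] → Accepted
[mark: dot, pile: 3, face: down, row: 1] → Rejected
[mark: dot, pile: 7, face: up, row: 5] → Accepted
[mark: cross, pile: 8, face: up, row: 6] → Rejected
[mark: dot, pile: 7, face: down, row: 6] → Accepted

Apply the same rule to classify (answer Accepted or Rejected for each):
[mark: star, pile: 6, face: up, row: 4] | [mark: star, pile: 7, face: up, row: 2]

Rule: mark is dot AND row ≥ 3. This holds for each 'Accepted' example and fails for each 'Rejected' one.
Rejected: [mark: star, pile: 6, face: up, row: 4], since mark is star, row = 4. Rejected: [mark: star, pile: 7, face: up, row: 2], since mark is star, row = 2.

Rejected, Rejected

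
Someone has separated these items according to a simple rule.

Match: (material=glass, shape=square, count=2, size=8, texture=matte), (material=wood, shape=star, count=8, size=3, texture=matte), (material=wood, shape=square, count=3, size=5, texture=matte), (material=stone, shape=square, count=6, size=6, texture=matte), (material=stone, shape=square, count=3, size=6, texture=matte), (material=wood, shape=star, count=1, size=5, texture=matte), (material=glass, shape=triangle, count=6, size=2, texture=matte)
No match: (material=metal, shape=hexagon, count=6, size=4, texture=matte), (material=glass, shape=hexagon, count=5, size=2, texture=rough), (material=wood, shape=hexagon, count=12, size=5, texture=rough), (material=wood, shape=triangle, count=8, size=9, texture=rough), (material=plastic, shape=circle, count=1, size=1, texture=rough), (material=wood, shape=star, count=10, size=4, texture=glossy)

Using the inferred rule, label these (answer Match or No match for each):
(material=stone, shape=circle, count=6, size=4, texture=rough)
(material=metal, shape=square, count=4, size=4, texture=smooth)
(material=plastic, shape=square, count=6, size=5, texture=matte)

No match, No match, Match

The pattern is that an item is 'Match' exactly when: texture is matte AND size ≠ 4.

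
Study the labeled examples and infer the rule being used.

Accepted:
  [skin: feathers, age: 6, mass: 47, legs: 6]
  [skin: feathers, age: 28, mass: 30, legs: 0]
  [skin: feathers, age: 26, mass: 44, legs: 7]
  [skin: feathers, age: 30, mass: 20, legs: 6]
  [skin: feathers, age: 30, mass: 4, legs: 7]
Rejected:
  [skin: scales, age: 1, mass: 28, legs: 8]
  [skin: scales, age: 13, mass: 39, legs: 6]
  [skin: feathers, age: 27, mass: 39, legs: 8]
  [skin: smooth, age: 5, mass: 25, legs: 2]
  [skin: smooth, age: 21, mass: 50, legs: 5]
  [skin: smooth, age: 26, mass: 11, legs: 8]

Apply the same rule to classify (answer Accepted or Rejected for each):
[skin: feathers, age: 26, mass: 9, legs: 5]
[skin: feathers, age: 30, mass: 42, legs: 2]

The pattern is that an item is 'Accepted' exactly when: skin is feathers AND legs ≤ 7.
[skin: feathers, age: 26, mass: 9, legs: 5] → skin is feathers, legs = 5 → Accepted.
[skin: feathers, age: 30, mass: 42, legs: 2] → skin is feathers, legs = 2 → Accepted.

Accepted, Accepted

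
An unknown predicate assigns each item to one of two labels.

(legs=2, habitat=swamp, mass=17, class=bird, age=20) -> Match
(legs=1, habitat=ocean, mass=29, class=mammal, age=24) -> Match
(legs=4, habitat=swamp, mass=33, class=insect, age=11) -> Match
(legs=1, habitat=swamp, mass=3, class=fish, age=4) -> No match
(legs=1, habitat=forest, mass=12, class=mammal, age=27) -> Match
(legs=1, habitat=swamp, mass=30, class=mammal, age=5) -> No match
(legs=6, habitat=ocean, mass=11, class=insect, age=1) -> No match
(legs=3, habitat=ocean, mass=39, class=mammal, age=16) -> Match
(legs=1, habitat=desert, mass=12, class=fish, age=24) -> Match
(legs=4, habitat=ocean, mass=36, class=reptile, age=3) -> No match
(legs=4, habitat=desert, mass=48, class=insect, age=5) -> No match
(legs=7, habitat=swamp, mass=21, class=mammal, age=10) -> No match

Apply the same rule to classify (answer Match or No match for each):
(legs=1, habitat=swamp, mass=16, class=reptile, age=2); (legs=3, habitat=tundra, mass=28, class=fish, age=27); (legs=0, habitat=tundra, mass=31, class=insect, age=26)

'Match' ⟺ age ≥ 11.
(legs=1, habitat=swamp, mass=16, class=reptile, age=2) — age = 2, hence No match.
(legs=3, habitat=tundra, mass=28, class=fish, age=27) — age = 27, hence Match.
(legs=0, habitat=tundra, mass=31, class=insect, age=26) — age = 26, hence Match.

No match, Match, Match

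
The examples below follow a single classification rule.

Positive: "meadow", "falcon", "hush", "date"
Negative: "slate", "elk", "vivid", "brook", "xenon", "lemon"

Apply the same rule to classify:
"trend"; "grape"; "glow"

Negative, Negative, Positive

The rule appears to be: even length.
"trend": length 5 — doesn't match, so Negative.
"grape": length 5 — doesn't match, so Negative.
"glow": length 4 — has this property, so Positive.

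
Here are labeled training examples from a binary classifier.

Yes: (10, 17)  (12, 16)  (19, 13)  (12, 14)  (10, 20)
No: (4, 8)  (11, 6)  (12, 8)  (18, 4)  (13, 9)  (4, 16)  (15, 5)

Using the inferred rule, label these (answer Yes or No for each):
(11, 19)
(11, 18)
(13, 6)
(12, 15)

One predicate separates the groups cleanly: sum ≥ 26.
Yes: (11, 19), since 11+19 = 30.
Yes: (11, 18), since 11+18 = 29.
No: (13, 6), since 13+6 = 19.
Yes: (12, 15), since 12+15 = 27.

Yes, Yes, No, Yes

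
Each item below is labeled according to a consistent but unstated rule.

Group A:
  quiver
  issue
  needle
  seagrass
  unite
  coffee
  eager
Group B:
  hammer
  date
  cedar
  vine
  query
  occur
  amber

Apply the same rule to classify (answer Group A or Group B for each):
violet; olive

Group A, Group A

The common property of the 'Group A' items is: has ≥ 3 vowels. No 'Group B' item has it.
violet: 3 vowels, satisfies this → Group A. olive: 3 vowels, satisfies this → Group A.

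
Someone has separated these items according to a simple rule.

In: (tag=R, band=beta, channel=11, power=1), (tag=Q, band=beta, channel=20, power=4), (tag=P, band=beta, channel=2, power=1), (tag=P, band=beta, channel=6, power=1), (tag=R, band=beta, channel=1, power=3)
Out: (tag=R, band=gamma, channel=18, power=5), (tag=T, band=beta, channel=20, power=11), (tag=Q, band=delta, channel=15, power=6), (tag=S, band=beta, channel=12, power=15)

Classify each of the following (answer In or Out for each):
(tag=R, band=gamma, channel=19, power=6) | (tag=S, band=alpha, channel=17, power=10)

Rule: power ≤ 4. This holds for each 'In' example and fails for each 'Out' one.
(tag=R, band=gamma, channel=19, power=6): power = 6, doesn't match → Out. (tag=S, band=alpha, channel=17, power=10): power = 10, doesn't match → Out.

Out, Out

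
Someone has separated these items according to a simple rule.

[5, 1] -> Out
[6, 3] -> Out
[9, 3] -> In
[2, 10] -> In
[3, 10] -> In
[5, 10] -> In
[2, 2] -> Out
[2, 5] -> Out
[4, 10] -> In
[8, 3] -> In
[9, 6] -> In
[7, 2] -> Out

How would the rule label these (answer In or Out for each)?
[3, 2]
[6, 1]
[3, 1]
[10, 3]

Out, Out, Out, In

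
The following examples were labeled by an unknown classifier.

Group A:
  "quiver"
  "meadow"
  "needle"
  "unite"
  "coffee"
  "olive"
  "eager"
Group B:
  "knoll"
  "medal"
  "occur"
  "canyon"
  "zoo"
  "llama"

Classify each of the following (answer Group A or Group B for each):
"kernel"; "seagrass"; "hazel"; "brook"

Group B, Group A, Group B, Group B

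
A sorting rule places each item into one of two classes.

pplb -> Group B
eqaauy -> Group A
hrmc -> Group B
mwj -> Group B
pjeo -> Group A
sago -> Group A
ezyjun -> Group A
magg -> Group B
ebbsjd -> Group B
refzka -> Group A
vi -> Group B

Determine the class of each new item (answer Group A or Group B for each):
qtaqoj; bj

The common property of the 'Group A' items is: has ≥ 2 vowels. No 'Group B' item has it.
qtaqoj — 2 vowels, hence Group A.
bj — 0 vowels, hence Group B.

Group A, Group B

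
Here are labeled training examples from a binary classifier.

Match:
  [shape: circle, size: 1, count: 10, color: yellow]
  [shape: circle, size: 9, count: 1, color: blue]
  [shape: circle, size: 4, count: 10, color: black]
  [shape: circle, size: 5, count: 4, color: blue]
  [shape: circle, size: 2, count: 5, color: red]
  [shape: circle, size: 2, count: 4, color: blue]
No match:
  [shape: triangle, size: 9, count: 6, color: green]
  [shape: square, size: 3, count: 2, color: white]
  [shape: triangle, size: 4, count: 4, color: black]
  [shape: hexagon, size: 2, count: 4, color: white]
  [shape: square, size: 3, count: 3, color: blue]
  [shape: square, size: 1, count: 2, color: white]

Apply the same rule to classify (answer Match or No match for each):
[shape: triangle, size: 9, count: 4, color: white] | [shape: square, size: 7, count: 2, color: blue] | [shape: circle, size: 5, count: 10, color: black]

No match, No match, Match

'Match' ⟺ shape is circle.
[shape: triangle, size: 9, count: 4, color: white] — shape is triangle, hence No match.
[shape: square, size: 7, count: 2, color: blue] — shape is square, hence No match.
[shape: circle, size: 5, count: 10, color: black] — shape is circle, hence Match.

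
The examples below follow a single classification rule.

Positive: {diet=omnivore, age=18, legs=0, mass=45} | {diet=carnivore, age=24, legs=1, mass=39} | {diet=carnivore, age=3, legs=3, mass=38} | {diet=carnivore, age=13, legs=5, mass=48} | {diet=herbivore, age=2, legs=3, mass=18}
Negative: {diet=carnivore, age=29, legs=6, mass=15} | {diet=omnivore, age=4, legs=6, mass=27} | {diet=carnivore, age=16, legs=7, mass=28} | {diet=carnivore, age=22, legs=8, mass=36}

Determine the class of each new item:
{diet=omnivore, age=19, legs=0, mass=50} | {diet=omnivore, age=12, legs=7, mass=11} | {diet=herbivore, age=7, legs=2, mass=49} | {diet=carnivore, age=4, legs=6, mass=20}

Positive, Negative, Positive, Negative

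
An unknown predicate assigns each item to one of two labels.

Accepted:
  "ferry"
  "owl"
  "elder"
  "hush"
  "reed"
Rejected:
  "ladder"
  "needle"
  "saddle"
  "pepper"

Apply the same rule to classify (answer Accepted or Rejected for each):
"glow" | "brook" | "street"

Accepted, Accepted, Rejected

The common property of the 'Accepted' items is: length ≤ 5. No 'Rejected' item has it.
Accepted: "glow", since length 4.
Accepted: "brook", since length 5.
Rejected: "street", since length 6.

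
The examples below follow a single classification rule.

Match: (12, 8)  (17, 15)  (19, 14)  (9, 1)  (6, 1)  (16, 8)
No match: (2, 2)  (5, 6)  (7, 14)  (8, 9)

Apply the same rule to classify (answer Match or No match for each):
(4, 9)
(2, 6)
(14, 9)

No match, No match, Match

Every 'Match' example satisfies: first > second. None of the 'No match' examples do.
(4, 9) → 4 < 9 → No match. (2, 6) → 2 < 6 → No match. (14, 9) → 14 > 9 → Match.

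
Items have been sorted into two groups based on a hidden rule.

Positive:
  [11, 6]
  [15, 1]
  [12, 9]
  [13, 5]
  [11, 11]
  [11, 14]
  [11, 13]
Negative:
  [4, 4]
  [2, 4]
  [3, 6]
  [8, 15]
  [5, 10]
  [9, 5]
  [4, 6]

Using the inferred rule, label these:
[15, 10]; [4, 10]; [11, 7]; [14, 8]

The distinguishing property — first ≥ 10 — holds for all the 'Positive' cases and none of the 'Negative' cases.

Positive, Negative, Positive, Positive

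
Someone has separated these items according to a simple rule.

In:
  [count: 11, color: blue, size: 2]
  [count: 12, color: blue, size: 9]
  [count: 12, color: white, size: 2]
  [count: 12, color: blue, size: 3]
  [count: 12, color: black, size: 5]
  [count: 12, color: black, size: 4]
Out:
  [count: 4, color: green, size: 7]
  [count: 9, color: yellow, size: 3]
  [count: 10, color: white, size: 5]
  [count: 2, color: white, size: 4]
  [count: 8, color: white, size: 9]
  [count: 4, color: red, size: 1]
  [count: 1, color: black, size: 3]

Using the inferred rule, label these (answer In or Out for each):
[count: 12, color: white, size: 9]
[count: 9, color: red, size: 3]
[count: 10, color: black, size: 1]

In, Out, Out

The rule appears to be: count ≥ 11.
In: [count: 12, color: white, size: 9], since count = 12. Out: [count: 9, color: red, size: 3], since count = 9. Out: [count: 10, color: black, size: 1], since count = 10.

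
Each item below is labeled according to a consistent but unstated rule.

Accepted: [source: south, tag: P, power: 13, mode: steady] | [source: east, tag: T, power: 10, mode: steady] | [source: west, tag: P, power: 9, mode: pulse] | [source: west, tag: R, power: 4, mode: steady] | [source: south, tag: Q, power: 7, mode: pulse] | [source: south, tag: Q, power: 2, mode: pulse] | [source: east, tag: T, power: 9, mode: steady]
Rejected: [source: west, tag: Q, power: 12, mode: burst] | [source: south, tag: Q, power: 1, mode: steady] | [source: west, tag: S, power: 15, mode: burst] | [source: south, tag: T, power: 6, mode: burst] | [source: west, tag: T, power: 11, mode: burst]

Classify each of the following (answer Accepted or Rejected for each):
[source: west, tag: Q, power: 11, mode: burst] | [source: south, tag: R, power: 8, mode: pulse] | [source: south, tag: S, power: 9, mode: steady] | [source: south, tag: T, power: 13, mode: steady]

The simplest hypothesis consistent with all the labels is: mode is not burst AND power ≥ 2.
[source: west, tag: Q, power: 11, mode: burst] — mode is burst, power = 11, hence Rejected.
[source: south, tag: R, power: 8, mode: pulse] — mode is pulse, power = 8, hence Accepted.
[source: south, tag: S, power: 9, mode: steady] — mode is steady, power = 9, hence Accepted.
[source: south, tag: T, power: 13, mode: steady] — mode is steady, power = 13, hence Accepted.

Rejected, Accepted, Accepted, Accepted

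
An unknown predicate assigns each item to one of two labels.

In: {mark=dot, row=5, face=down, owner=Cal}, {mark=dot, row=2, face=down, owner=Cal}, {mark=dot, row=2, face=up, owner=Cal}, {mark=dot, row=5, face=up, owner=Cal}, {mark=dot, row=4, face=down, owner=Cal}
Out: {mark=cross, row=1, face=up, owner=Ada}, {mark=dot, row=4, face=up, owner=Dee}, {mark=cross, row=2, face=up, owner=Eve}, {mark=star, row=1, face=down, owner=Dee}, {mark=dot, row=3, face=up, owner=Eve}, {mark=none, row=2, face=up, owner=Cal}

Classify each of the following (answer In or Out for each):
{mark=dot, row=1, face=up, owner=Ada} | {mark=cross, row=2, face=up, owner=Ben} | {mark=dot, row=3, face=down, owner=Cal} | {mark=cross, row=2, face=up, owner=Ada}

The classifier is using: mark is dot AND owner is Cal.

Out, Out, In, Out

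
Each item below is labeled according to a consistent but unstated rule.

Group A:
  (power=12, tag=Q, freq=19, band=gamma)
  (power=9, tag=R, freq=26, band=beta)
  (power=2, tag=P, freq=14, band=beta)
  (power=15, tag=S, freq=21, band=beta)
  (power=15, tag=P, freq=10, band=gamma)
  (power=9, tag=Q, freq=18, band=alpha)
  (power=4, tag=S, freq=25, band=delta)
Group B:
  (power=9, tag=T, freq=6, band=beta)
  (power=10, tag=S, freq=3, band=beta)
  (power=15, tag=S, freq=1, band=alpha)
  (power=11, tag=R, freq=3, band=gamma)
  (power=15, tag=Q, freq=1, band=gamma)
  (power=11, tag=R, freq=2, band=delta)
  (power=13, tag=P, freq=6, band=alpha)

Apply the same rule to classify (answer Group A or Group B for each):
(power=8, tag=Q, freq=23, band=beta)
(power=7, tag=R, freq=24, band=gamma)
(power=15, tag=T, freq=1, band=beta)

Group A, Group A, Group B

The simplest hypothesis consistent with all the labels is: freq ≥ 10.
Group A: (power=8, tag=Q, freq=23, band=beta), since freq = 23. Group A: (power=7, tag=R, freq=24, band=gamma), since freq = 24. Group B: (power=15, tag=T, freq=1, band=beta), since freq = 1.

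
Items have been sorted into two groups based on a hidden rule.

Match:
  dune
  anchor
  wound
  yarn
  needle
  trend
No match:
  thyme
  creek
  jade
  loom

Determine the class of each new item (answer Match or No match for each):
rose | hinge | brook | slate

The pattern is that an item is 'Match' exactly when: contains 'n'.

No match, Match, No match, No match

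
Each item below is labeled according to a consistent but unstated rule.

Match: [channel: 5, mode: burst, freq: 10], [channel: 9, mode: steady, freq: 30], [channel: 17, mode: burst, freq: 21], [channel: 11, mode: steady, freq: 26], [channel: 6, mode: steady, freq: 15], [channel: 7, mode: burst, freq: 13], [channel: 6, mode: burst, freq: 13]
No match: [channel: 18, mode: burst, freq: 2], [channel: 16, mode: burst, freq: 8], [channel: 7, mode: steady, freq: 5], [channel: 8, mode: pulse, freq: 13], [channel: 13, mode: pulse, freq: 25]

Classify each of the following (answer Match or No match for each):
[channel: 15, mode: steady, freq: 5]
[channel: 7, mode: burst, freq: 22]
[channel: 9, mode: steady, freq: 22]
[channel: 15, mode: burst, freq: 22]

The rule appears to be: mode is not pulse AND freq ≥ 10.

No match, Match, Match, Match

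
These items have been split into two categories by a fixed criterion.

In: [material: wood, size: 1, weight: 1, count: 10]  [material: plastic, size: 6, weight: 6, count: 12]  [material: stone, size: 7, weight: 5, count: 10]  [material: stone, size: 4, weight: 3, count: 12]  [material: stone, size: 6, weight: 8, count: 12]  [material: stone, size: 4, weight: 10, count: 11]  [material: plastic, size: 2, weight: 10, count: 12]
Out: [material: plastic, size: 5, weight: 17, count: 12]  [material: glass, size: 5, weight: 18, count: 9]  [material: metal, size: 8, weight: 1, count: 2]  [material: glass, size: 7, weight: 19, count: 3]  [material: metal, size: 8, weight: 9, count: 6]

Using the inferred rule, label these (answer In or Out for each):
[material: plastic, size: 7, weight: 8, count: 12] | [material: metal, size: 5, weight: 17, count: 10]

In, Out

The rule appears to be: weight ≤ 10 AND size ≤ 7.
[material: plastic, size: 7, weight: 8, count: 12]: weight = 8, size = 7 — passes, so In.
[material: metal, size: 5, weight: 17, count: 10]: weight = 17, size = 5 — doesn't qualify, so Out.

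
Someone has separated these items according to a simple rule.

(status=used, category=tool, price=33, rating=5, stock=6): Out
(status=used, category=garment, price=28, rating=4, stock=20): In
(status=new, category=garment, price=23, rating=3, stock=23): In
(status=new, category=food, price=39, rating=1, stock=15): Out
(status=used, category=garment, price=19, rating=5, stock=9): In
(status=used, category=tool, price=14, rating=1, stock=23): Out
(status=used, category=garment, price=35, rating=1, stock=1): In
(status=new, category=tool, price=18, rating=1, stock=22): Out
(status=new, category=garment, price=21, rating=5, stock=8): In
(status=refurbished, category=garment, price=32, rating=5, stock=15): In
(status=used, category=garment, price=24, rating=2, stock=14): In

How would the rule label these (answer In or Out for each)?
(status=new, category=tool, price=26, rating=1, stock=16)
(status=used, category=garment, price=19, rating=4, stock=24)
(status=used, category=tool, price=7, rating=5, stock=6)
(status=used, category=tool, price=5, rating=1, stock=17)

Out, In, Out, Out

A rule that fits every label: category is garment — true of each 'In' example, false of each 'Out' one.
(status=new, category=tool, price=26, rating=1, stock=16): Out (category is tool). (status=used, category=garment, price=19, rating=4, stock=24): In (category is garment). (status=used, category=tool, price=7, rating=5, stock=6): Out (category is tool). (status=used, category=tool, price=5, rating=1, stock=17): Out (category is tool).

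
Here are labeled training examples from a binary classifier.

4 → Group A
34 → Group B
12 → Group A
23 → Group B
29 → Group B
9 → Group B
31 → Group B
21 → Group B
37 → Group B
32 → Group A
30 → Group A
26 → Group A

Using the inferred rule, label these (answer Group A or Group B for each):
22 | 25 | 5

The classifier is using: even AND at most 32.

Group A, Group B, Group B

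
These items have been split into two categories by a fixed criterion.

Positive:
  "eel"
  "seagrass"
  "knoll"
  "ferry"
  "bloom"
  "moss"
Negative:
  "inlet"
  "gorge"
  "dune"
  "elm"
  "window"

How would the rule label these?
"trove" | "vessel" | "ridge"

A rule that fits every label: has a double letter — true of each 'Positive' example, false of each 'Negative' one.
"trove": no doubled letter, fails the rule → Negative. "vessel": 'ss' doubled, checks out → Positive. "ridge": no doubled letter, fails the rule → Negative.

Negative, Positive, Negative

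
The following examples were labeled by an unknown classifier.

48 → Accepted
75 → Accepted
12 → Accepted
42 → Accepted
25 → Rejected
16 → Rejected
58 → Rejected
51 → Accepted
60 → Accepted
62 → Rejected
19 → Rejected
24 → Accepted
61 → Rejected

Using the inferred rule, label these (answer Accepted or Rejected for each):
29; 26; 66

The distinguishing property — multiple of 3 — holds for all the 'Accepted' cases and none of the 'Rejected' cases.
29 — 29 = 3·9 + 2, hence Rejected. 26 — 26 = 3·8 + 2, hence Rejected. 66 — 66 = 3·22, hence Accepted.

Rejected, Rejected, Accepted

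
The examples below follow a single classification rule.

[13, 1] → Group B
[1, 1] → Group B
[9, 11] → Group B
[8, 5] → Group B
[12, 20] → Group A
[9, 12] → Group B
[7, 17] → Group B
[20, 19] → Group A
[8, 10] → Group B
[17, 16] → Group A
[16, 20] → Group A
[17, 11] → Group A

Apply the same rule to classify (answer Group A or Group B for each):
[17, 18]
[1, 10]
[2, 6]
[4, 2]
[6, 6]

One predicate separates the groups cleanly: sum ≥ 28.
[17, 18]: 17+18 = 35 — checks out, so Group A. [1, 10]: 1+10 = 11 — does not fit, so Group B. [2, 6]: 2+6 = 8 — does not fit, so Group B. [4, 2]: 4+2 = 6 — does not fit, so Group B. [6, 6]: 6+6 = 12 — does not fit, so Group B.

Group A, Group B, Group B, Group B, Group B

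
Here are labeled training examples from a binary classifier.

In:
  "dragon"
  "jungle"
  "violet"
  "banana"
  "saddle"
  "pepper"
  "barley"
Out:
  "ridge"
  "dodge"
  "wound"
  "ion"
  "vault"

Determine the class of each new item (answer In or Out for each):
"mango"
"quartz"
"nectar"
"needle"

Every 'In' example satisfies: even length. None of the 'Out' examples do.
"mango": length 5 — fails the rule, so Out. "quartz": length 6 — fits, so In. "nectar": length 6 — fits, so In. "needle": length 6 — fits, so In.

Out, In, In, In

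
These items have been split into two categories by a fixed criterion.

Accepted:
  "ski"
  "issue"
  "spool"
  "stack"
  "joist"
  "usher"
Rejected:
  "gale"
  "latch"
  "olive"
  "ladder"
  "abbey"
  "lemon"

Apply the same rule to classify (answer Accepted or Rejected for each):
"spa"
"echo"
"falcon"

Accepted, Rejected, Rejected

The classifier is using: contains 's'.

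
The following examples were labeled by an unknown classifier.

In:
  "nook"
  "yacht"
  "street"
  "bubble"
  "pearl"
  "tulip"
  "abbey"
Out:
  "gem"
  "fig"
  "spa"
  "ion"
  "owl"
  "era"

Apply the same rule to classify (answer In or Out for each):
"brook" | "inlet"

Every 'In' example satisfies: length ≥ 4. None of the 'Out' examples do.

In, In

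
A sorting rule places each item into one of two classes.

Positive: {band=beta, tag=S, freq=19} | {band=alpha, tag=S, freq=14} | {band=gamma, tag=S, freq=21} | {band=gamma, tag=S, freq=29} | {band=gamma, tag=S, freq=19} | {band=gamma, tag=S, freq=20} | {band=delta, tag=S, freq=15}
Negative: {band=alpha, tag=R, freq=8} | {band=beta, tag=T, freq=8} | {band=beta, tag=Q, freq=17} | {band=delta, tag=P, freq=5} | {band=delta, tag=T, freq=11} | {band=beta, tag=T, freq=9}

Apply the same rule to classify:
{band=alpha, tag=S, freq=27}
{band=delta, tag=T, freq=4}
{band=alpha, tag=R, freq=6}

Positive, Negative, Negative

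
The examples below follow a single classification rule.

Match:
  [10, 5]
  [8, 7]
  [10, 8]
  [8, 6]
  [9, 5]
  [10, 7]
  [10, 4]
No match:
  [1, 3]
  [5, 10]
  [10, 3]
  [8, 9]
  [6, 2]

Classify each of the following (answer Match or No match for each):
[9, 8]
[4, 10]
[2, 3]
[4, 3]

One predicate separates the groups cleanly: first > second AND sum ≥ 14.
[9, 8]: Match (9 > 8, 9+8 = 17). [4, 10]: No match (4 < 10, 4+10 = 14). [2, 3]: No match (2 < 3, 2+3 = 5). [4, 3]: No match (4 > 3, 4+3 = 7).

Match, No match, No match, No match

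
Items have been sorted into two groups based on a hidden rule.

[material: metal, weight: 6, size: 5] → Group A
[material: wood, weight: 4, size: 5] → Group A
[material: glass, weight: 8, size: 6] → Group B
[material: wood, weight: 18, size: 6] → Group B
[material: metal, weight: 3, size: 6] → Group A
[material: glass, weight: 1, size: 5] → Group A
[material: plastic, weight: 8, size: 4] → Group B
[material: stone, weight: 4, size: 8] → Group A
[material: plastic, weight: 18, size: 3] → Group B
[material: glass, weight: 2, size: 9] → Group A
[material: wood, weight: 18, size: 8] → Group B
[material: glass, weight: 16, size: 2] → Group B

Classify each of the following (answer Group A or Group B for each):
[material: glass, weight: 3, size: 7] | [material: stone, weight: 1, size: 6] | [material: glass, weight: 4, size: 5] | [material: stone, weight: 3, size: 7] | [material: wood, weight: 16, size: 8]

Group A, Group A, Group A, Group A, Group B

All 'Group A' examples share one property — weight ≤ 6 — and every 'Group B' example lacks it.
[material: glass, weight: 3, size: 7]: weight = 3, matches → Group A. [material: stone, weight: 1, size: 6]: weight = 1, matches → Group A. [material: glass, weight: 4, size: 5]: weight = 4, matches → Group A. [material: stone, weight: 3, size: 7]: weight = 3, matches → Group A. [material: wood, weight: 16, size: 8]: weight = 16, doesn't qualify → Group B.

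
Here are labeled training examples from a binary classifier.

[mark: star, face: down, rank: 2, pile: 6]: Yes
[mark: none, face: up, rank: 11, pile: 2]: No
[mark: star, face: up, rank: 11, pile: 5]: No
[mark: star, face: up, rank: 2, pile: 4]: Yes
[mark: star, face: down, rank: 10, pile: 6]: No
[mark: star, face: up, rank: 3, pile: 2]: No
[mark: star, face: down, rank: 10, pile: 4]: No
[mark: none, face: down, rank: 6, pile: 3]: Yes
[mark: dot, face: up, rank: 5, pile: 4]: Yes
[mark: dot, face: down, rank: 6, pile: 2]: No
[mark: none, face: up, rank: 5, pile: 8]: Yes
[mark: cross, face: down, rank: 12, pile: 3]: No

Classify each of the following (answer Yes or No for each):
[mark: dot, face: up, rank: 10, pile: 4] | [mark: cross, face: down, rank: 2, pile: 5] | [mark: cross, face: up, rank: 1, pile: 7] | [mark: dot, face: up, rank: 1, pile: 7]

No, Yes, Yes, Yes

'Yes' ⟺ pile ≥ 3 AND rank ≤ 6.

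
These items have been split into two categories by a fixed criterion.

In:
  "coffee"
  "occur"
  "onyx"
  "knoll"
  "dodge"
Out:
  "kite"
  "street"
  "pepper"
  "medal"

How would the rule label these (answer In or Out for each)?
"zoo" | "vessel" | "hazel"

Rule: contains 'o'. This holds for each 'In' example and fails for each 'Out' one.

In, Out, Out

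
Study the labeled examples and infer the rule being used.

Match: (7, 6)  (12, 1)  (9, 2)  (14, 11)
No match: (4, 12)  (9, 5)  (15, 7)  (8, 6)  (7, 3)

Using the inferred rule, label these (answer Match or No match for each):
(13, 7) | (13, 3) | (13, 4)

No match, No match, Match

'Match' ⟺ sum is odd.
No match: (13, 7), since 13+7 = 20. No match: (13, 3), since 13+3 = 16. Match: (13, 4), since 13+4 = 17.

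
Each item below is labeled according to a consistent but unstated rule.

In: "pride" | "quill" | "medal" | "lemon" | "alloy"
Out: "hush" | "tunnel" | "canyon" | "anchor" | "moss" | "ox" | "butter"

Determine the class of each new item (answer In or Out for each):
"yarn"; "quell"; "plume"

Out, In, In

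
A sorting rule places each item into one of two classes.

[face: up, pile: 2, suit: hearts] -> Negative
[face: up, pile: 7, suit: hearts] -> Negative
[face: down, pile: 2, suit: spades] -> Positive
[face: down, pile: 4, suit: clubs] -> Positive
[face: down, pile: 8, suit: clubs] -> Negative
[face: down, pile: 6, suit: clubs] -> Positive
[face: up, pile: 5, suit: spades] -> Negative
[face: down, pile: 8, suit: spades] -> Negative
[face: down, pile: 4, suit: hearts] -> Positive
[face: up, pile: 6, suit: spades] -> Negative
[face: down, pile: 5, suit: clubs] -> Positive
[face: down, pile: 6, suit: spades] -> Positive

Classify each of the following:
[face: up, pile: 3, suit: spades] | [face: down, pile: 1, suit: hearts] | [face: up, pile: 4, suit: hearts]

Negative, Positive, Negative

'Positive' ⟺ face is down AND pile ≤ 6.
[face: up, pile: 3, suit: spades]: face is up, pile = 3 — fails the rule, so Negative. [face: down, pile: 1, suit: hearts]: face is down, pile = 1 — meets the rule, so Positive. [face: up, pile: 4, suit: hearts]: face is up, pile = 4 — fails the rule, so Negative.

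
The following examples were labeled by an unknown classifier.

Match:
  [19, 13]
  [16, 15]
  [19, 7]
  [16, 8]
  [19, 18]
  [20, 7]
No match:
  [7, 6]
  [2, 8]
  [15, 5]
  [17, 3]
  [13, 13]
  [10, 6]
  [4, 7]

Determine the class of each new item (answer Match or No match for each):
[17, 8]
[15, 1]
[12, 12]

One predicate separates the groups cleanly: first > second AND sum ≥ 24.
[17, 8]: 17 > 8, 17+8 = 25 — checks out, so Match.
[15, 1]: 15 > 1, 15+1 = 16 — doesn't match, so No match.
[12, 12]: 12 = 12, 12+12 = 24 — doesn't match, so No match.

Match, No match, No match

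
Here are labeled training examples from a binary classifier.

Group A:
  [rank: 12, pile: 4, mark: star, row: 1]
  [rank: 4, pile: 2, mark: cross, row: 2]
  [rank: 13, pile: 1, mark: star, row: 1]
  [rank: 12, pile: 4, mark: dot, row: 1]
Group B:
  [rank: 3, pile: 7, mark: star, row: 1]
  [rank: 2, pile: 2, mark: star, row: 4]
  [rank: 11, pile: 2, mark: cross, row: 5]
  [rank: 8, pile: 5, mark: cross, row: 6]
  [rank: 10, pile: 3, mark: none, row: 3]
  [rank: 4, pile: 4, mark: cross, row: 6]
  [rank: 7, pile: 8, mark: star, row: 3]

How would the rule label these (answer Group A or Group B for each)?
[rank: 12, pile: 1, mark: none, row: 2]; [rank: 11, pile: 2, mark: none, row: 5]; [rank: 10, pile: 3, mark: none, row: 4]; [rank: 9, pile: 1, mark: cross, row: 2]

'Group A' ⟺ pile ≤ 4 AND row ≤ 2.
[rank: 12, pile: 1, mark: none, row: 2]: pile = 1, row = 2, has this property → Group A. [rank: 11, pile: 2, mark: none, row: 5]: pile = 2, row = 5, does not pass → Group B. [rank: 10, pile: 3, mark: none, row: 4]: pile = 3, row = 4, does not pass → Group B. [rank: 9, pile: 1, mark: cross, row: 2]: pile = 1, row = 2, has this property → Group A.

Group A, Group B, Group B, Group A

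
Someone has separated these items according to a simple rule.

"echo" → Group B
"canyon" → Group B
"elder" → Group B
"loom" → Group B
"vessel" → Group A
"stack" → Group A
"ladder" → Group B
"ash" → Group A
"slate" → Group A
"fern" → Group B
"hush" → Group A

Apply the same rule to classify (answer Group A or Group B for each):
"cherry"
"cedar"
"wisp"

Group B, Group B, Group A

Looking at the examples, the only property every 'Group A' case has and every 'Group B' case lacks is: contains 's'.
"cherry": no 's', doesn't qualify → Group B.
"cedar": no 's', doesn't qualify → Group B.
"wisp": has 's', checks out → Group A.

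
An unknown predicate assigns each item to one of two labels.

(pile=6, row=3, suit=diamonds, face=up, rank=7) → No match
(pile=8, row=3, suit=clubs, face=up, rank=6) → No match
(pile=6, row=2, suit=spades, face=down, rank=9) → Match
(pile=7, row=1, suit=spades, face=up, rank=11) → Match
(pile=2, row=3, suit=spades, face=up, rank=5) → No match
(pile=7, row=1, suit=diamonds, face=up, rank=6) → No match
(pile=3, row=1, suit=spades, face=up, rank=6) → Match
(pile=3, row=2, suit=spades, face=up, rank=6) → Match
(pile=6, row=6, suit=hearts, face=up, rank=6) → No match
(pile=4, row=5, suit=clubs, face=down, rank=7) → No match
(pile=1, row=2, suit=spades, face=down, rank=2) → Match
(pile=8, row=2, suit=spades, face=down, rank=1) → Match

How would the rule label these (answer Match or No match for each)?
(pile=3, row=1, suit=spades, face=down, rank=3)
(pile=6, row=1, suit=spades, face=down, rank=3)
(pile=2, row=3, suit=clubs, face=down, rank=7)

Match, Match, No match

The rule appears to be: suit is spades AND row ≤ 2.
(pile=3, row=1, suit=spades, face=down, rank=3): suit is spades, row = 1 — has this property, so Match.
(pile=6, row=1, suit=spades, face=down, rank=3): suit is spades, row = 1 — has this property, so Match.
(pile=2, row=3, suit=clubs, face=down, rank=7): suit is clubs, row = 3 — doesn't match, so No match.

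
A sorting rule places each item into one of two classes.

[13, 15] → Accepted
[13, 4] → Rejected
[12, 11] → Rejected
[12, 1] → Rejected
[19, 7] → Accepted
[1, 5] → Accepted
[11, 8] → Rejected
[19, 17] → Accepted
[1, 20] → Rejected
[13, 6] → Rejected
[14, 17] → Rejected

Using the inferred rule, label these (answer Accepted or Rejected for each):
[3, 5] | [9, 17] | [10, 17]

Accepted, Accepted, Rejected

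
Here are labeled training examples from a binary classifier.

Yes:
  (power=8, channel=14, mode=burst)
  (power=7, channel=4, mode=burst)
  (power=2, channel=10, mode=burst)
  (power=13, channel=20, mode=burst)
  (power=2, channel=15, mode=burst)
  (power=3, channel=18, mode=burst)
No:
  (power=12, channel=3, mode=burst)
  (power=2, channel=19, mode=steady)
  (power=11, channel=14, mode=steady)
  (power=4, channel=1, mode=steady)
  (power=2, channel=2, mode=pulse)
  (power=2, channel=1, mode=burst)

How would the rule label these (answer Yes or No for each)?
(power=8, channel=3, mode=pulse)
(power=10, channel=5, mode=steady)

Every 'Yes' example satisfies: mode is burst AND channel ≥ 4. None of the 'No' examples do.
(power=8, channel=3, mode=pulse): mode is pulse, channel = 3, does not fit → No.
(power=10, channel=5, mode=steady): mode is steady, channel = 5, does not fit → No.

No, No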